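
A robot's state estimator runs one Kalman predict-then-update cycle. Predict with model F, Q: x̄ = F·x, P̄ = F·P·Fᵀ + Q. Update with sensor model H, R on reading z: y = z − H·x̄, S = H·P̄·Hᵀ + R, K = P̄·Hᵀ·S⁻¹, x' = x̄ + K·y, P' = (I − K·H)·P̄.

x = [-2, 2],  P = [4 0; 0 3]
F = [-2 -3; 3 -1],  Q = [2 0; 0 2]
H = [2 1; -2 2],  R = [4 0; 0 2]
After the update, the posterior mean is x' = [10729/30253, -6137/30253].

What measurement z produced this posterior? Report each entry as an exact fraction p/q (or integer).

z = [1, -1]

x̄ = F·x = [-2, -8]
P̄ = F·P·Fᵀ + Q = [45 -15; -15 41]
S = H·P̄·Hᵀ + R = [165 -128; -128 466]
K = P̄·Hᵀ·S⁻¹ = [9795/30253 -5100/30253; 9731/30253 9944/30253]
x' − x̄ = [71235/30253, 235887/30253] = K·y
y = (KᵀK)⁻¹·Kᵀ·(x' − x̄) = [13, 11]
z = y + H·x̄ = [13, 11] + [-12, -12] = [1, -1]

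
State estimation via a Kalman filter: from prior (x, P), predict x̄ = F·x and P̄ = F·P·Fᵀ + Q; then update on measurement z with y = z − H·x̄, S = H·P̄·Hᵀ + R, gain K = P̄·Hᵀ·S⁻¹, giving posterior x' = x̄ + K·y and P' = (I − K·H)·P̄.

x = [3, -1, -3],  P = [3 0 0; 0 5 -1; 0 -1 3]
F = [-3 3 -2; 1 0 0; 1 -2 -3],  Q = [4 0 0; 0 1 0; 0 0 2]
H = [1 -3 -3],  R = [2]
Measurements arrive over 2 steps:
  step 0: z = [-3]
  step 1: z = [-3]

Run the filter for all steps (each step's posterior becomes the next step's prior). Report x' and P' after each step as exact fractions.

step 0: x' = [97/13, 9/13, 37/13], P' = [39575/702 -178/117 14143/702; -178/117 106/39 -374/117; 14143/702 -374/117 7055/702]
step 1: x' = [-328068/70663, 1745363/918619, -2239480/918619], P' = [8031109/141326 183485/141326 1220299/70663; 183485/141326 2415281/1837238 -720459/918619; 1220299/70663 -720459/918619 6008040/918619]

step 0: x̄ = F·x = [-6, 3, 14]
step 0: P̄ = F·P·Fᵀ + Q = [100 -9 -16; -9 4 3; -16 3 40]
step 0: y = z − H·x̄ = [54]
step 0: S = H·P̄·Hᵀ + R = [702]
step 0: K = P̄·Hᵀ·S⁻¹ = [175/702; -5/117; -145/702]
step 0: x' = x̄ + K·y = [97/13, 9/13, 37/13]
step 0: P' = (I − K·H)·P̄ = [39575/702 -178/117 14143/702; -178/117 106/39 -374/117; 14143/702 -374/117 7055/702]
step 1: x̄ = F·x = [-26, 97/13, -32/13]
step 1: P̄ = F·P·Fᵀ + Q = [47711/54 -11555/54 491/27; -11555/54 40277/702 -359/351; 491/27 -359/351 2296/351]
step 1: y = z − H·x̄ = [38]
step 1: S = H·P̄·Hᵀ + R = [70663/27]
step 1: K = P̄·Hᵀ·S⁻¹ = [39715/70663; -10342/70663; 44/70663]
step 1: x' = x̄ + K·y = [-328068/70663, 1745363/918619, -2239480/918619]
step 1: P' = (I − K·H)·P̄ = [8031109/141326 183485/141326 1220299/70663; 183485/141326 2415281/1837238 -720459/918619; 1220299/70663 -720459/918619 6008040/918619]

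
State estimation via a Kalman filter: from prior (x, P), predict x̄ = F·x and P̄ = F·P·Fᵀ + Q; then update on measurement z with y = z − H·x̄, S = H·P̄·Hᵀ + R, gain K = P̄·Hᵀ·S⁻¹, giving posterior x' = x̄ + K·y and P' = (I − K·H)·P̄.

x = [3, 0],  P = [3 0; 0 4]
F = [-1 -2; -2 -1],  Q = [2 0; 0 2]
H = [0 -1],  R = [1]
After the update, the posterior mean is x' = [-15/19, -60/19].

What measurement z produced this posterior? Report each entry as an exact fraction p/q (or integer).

x̄ = F·x = [-3, -6]
P̄ = F·P·Fᵀ + Q = [21 14; 14 18]
S = H·P̄·Hᵀ + R = [19]
K = P̄·Hᵀ·S⁻¹ = [-14/19; -18/19]
x' − x̄ = [42/19, 54/19] = K·y
y = (KᵀK)⁻¹·Kᵀ·(x' − x̄) = [-3]
z = y + H·x̄ = [-3] + [6] = [3]

z = [3]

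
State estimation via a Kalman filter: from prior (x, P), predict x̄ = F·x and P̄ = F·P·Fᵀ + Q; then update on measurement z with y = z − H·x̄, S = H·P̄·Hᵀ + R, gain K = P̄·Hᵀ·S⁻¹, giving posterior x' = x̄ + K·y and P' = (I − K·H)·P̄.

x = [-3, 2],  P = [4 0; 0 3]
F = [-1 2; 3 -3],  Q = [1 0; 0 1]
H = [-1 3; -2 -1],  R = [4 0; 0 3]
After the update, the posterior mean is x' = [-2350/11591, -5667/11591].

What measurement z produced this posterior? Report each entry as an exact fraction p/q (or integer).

x̄ = F·x = [7, -15]
P̄ = F·P·Fᵀ + Q = [17 -30; -30 64]
S = H·P̄·Hᵀ + R = [777 -8; -8 15]
K = P̄·Hᵀ·S⁻¹ = [-1637/11591 -3964/11591; 3298/11591 -1332/11591]
x' − x̄ = [-83487/11591, 168198/11591] = K·y
y = (KᵀK)⁻¹·Kᵀ·(x' − x̄) = [51, 0]
z = y + H·x̄ = [51, 0] + [-52, 1] = [-1, 1]

z = [-1, 1]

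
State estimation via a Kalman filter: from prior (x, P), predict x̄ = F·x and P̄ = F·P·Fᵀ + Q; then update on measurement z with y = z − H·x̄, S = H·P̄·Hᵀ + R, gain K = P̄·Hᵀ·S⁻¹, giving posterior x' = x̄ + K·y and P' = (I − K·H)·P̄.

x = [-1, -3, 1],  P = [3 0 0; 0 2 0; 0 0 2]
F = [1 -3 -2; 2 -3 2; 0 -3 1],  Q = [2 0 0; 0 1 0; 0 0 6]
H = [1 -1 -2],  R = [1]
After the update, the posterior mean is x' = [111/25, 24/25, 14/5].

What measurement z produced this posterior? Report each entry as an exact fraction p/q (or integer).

z = [-2]

x̄ = F·x = [6, 9, 10]
P̄ = F·P·Fᵀ + Q = [31 16 14; 16 39 22; 14 22 26]
S = H·P̄·Hᵀ + R = [175]
K = P̄·Hᵀ·S⁻¹ = [-13/175; -67/175; -12/35]
x' − x̄ = [-39/25, -201/25, -36/5] = K·y
y = (KᵀK)⁻¹·Kᵀ·(x' − x̄) = [21]
z = y + H·x̄ = [21] + [-23] = [-2]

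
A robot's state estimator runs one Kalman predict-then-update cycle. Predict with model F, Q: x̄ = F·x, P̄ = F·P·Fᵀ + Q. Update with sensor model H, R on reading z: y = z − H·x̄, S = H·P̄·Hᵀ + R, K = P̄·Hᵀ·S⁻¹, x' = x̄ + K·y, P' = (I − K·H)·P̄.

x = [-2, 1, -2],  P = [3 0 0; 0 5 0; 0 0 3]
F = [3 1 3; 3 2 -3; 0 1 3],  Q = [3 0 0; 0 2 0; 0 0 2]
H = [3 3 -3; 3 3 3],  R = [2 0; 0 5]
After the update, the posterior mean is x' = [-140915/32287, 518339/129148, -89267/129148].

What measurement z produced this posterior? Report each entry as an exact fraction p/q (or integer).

z = [1, -3]

x̄ = F·x = [-11, 2, -5]
P̄ = F·P·Fᵀ + Q = [62 10 32; 10 76 -17; 32 -17 34]
S = H·P̄·Hᵀ + R = [1460 1116; 1116 2003]
K = P̄·Hᵀ·S⁻¹ = [-26958/419731 80400/419731; 387915/1678924 -10656/419731; -278223/1678924 69558/419731]
x' − x̄ = [214242/32287, 260043/129148, 556473/129148] = K·y
y = (KᵀK)⁻¹·Kᵀ·(x' − x̄) = [13, 39]
z = y + H·x̄ = [13, 39] + [-12, -42] = [1, -3]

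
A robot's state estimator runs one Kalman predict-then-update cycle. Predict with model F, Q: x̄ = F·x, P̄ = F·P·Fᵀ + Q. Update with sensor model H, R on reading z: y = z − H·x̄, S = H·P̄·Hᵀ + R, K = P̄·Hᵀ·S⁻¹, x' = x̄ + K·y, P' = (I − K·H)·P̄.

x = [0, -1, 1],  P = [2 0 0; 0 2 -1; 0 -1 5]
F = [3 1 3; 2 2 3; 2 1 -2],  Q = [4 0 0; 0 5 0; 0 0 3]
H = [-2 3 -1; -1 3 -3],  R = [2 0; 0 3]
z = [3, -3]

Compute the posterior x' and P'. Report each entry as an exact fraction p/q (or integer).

x' = [-95367/29699, -26657/29699, 32060/29699]
P' = [879252/29699 714795/29699 410763/29699; 714795/29699 596894/29699 354022/29699; 410763/29699 354022/29699 225856/29699]

x̄ = F·x = [2, 1, -3]
P̄ = F·P·Fᵀ + Q = [63 52 -17; 52 54 -17; -17 -17 37]
y = z − H·x̄ = [1, -13]
S = H·P̄·Hᵀ + R = [187 340; 340 777]
K = P̄·Hᵀ·S⁻¹ = [-12441/29699 644/1747; 3535/29699 271/1747; 7342/29699 -515/1747]
x' = x̄ + K·y = [-95367/29699, -26657/29699, 32060/29699]
P' = (I − K·H)·P̄ = [879252/29699 714795/29699 410763/29699; 714795/29699 596894/29699 354022/29699; 410763/29699 354022/29699 225856/29699]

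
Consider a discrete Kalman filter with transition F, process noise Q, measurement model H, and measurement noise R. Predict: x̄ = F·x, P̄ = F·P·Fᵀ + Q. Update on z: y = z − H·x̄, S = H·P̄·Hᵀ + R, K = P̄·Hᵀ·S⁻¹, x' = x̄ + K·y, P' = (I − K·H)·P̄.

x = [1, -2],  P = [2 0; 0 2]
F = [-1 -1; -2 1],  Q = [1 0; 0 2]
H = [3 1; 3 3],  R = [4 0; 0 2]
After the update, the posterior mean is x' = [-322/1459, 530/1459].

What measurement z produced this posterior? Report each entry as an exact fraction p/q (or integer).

x̄ = F·x = [1, -4]
P̄ = F·P·Fᵀ + Q = [5 2; 2 12]
S = H·P̄·Hᵀ + R = [73 105; 105 191]
K = P̄·Hᵀ·S⁻¹ = [521/1459 -126/1459; -486/1459 588/1459]
x' − x̄ = [-1781/1459, 6366/1459] = K·y
y = (KᵀK)⁻¹·Kᵀ·(x' − x̄) = [-1, 10]
z = y + H·x̄ = [-1, 10] + [-1, -9] = [-2, 1]

z = [-2, 1]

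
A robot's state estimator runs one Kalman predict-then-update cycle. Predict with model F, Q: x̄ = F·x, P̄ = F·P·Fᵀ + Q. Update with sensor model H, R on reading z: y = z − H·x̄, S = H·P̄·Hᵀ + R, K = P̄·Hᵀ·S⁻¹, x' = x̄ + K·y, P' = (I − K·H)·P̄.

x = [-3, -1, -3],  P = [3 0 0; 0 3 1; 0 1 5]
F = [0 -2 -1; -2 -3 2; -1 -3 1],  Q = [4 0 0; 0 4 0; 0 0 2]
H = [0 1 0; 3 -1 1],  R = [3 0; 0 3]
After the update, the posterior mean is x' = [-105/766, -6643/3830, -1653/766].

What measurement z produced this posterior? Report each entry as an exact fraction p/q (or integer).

z = [-2, -1]

x̄ = F·x = [5, 3, 3]
P̄ = F·P·Fᵀ + Q = [25 7 14; 7 51 34; 14 34 31]
S = H·P̄·Hᵀ + R = [54 4; 4 284]
K = P̄·Hᵀ·S⁻¹ = [83/766 110/383; 3617/3830 3/3830; 475/766 197/1532]
x' − x̄ = [-3935/766, -18133/3830, -3951/766] = K·y
y = (KᵀK)⁻¹·Kᵀ·(x' − x̄) = [-5, -16]
z = y + H·x̄ = [-5, -16] + [3, 15] = [-2, -1]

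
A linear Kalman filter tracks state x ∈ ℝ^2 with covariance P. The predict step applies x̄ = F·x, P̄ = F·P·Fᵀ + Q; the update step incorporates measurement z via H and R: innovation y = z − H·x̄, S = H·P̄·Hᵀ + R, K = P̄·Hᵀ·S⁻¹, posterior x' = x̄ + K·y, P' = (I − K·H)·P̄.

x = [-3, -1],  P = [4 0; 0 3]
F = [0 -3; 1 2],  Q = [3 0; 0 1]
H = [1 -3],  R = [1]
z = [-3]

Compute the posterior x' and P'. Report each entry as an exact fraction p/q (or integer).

x̄ = F·x = [3, -5]
P̄ = F·P·Fᵀ + Q = [30 -18; -18 17]
y = z − H·x̄ = [-21]
S = H·P̄·Hᵀ + R = [292]
K = P̄·Hᵀ·S⁻¹ = [21/73; -69/292]
x' = x̄ + K·y = [-222/73, -11/292]
P' = (I − K·H)·P̄ = [426/73 135/73; 135/73 203/292]

x' = [-222/73, -11/292]
P' = [426/73 135/73; 135/73 203/292]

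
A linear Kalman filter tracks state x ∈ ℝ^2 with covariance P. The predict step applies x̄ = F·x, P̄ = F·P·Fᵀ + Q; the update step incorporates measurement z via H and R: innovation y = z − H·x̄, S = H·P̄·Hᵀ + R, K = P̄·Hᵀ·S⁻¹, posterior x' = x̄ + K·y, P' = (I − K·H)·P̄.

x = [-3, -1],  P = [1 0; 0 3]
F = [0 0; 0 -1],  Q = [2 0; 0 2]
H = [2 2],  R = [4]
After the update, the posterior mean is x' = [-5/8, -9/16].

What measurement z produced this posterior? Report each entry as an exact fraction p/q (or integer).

x̄ = F·x = [0, 1]
P̄ = F·P·Fᵀ + Q = [2 0; 0 5]
S = H·P̄·Hᵀ + R = [32]
K = P̄·Hᵀ·S⁻¹ = [1/8; 5/16]
x' − x̄ = [-5/8, -25/16] = K·y
y = (KᵀK)⁻¹·Kᵀ·(x' − x̄) = [-5]
z = y + H·x̄ = [-5] + [2] = [-3]

z = [-3]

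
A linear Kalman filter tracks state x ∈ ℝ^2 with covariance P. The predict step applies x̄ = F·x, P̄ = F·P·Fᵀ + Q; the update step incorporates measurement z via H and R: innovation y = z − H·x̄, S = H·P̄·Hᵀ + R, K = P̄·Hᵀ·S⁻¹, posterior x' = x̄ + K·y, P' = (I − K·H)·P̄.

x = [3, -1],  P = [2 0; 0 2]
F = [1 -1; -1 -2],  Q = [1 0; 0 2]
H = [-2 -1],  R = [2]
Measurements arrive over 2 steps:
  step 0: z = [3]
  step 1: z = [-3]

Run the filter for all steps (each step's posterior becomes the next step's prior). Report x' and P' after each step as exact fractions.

step 0: x' = [8/7, -101/21], P' = [11/7 -18/7; -18/7 124/21]
step 1: x' = [960/2617, 6661/2617], P' = [1961/2617 -2240/2617; -2240/2617 6266/2617]

step 0: x̄ = F·x = [4, -1]
step 0: P̄ = F·P·Fᵀ + Q = [5 2; 2 12]
step 0: y = z − H·x̄ = [10]
step 0: S = H·P̄·Hᵀ + R = [42]
step 0: K = P̄·Hᵀ·S⁻¹ = [-2/7; -8/21]
step 0: x' = x̄ + K·y = [8/7, -101/21]
step 0: P' = (I − K·H)·P̄ = [11/7 -18/7; -18/7 124/21]
step 1: x̄ = F·x = [125/21, 178/21]
step 1: P̄ = F·P·Fᵀ + Q = [286/21 269/21; 269/21 355/21]
step 1: y = z − H·x̄ = [365/21]
step 1: S = H·P̄·Hᵀ + R = [2617/21]
step 1: K = P̄·Hᵀ·S⁻¹ = [-841/2617; -893/2617]
step 1: x' = x̄ + K·y = [960/2617, 6661/2617]
step 1: P' = (I − K·H)·P̄ = [1961/2617 -2240/2617; -2240/2617 6266/2617]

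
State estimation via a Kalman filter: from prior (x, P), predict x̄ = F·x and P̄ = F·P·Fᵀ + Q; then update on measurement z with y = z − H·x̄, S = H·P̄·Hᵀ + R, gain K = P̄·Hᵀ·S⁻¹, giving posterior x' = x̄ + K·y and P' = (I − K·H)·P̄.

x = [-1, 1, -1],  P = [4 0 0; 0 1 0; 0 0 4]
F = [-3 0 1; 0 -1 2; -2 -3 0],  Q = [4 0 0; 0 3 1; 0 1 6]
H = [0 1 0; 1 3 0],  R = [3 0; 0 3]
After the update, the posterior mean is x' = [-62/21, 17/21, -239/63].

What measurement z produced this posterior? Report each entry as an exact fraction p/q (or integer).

z = [3, -1]

x̄ = F·x = [2, -3, -1]
P̄ = F·P·Fᵀ + Q = [44 8 24; 8 20 4; 24 4 31]
S = H·P̄·Hᵀ + R = [23 68; 68 275]
K = P̄·Hᵀ·S⁻¹ = [-808/567 340/567; 292/567 68/567; -1348/1701 556/1701]
x' − x̄ = [-104/21, 80/21, -176/63] = K·y
y = (KᵀK)⁻¹·Kᵀ·(x' − x̄) = [6, 6]
z = y + H·x̄ = [6, 6] + [-3, -7] = [3, -1]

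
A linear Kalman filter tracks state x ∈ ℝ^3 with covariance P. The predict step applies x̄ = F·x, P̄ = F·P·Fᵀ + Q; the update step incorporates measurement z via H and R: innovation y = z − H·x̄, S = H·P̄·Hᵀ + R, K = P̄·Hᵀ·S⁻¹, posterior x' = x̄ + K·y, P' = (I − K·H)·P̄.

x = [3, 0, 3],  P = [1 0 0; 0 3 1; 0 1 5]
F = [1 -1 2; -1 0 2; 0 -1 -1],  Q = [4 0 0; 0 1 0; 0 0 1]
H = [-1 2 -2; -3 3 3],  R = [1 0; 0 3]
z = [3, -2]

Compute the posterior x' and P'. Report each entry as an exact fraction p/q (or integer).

x' = [9854/6531, 3131/2177, -5168/6531]
P' = [52793/6531 12923/2177 12067/6531; 12923/2177 9797/2177 2990/2177; 12067/6531 2990/2177 3674/6531]

x̄ = F·x = [9, 3, -3]
P̄ = F·P·Fᵀ + Q = [24 17 -8; 17 22 -12; -8 -12 11]
y = z − H·x̄ = [0, 25]
S = H·P̄·Hᵀ + R = [153 -39; -39 138]
K = P̄·Hᵀ·S⁻¹ = [611/6531 -1957/6531; 691/2177 -136/2177; -1475/6531 577/6531]
x' = x̄ + K·y = [9854/6531, 3131/2177, -5168/6531]
P' = (I − K·H)·P̄ = [52793/6531 12923/2177 12067/6531; 12923/2177 9797/2177 2990/2177; 12067/6531 2990/2177 3674/6531]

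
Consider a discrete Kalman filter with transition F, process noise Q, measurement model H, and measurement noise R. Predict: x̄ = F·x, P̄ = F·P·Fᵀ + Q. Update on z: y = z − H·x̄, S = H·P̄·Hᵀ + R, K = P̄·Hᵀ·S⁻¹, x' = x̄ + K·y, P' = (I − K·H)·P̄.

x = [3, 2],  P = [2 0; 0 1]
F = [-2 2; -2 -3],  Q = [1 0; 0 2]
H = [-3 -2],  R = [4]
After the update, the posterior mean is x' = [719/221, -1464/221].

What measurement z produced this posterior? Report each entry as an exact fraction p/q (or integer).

x̄ = F·x = [-2, -12]
P̄ = F·P·Fᵀ + Q = [13 2; 2 19]
S = H·P̄·Hᵀ + R = [221]
K = P̄·Hᵀ·S⁻¹ = [-43/221; -44/221]
x' − x̄ = [1161/221, 1188/221] = K·y
y = (KᵀK)⁻¹·Kᵀ·(x' − x̄) = [-27]
z = y + H·x̄ = [-27] + [30] = [3]

z = [3]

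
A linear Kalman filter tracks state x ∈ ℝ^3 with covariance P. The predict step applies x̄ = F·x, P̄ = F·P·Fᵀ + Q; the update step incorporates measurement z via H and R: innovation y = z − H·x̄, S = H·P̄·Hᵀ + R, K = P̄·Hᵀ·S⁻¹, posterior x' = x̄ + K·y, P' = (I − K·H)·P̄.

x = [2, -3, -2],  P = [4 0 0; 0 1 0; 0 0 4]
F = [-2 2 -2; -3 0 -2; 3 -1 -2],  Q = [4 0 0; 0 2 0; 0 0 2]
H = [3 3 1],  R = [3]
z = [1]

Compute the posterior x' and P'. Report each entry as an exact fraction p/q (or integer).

x' = [-1476/361, 64/361, 4588/361]
P' = [1215/361 -625/361 -3195/722; -625/361 2333/361 -9855/722; -3195/722 -9855/722 78195/1444]

x̄ = F·x = [-6, -2, 13]
P̄ = F·P·Fᵀ + Q = [40 40 -10; 40 54 -20; -10 -20 55]
y = z − H·x̄ = [12]
S = H·P̄·Hᵀ + R = [1444]
K = P̄·Hᵀ·S⁻¹ = [115/722; 131/722; -35/1444]
x' = x̄ + K·y = [-1476/361, 64/361, 4588/361]
P' = (I − K·H)·P̄ = [1215/361 -625/361 -3195/722; -625/361 2333/361 -9855/722; -3195/722 -9855/722 78195/1444]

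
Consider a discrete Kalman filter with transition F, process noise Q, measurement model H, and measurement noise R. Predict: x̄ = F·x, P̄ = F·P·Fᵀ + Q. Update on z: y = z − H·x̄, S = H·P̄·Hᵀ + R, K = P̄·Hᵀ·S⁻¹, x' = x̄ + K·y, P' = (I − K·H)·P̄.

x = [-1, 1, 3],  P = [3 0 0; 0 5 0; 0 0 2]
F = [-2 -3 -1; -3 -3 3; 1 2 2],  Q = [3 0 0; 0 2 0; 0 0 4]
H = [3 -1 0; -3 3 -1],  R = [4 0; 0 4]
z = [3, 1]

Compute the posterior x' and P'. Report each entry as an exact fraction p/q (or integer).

x' = [56887/32301, 842/333, 30988/32301]
P' = [34525/32301 479/333 15610/32301; 479/333 985/333 890/333; 15610/32301 890/333 217564/32301]

x̄ = F·x = [-4, 9, 7]
P̄ = F·P·Fᵀ + Q = [62 57 -40; 57 92 -27; -40 -27 35]
y = z − H·x̄ = [24, -31]
S = H·P̄·Hᵀ + R = [312 -57; -57 321]
K = P̄·Hᵀ·S⁻¹ = [14278/32301 5051/32301; 113/333 157/333; -9875/32301 -1351/32301]
x' = x̄ + K·y = [56887/32301, 842/333, 30988/32301]
P' = (I − K·H)·P̄ = [34525/32301 479/333 15610/32301; 479/333 985/333 890/333; 15610/32301 890/333 217564/32301]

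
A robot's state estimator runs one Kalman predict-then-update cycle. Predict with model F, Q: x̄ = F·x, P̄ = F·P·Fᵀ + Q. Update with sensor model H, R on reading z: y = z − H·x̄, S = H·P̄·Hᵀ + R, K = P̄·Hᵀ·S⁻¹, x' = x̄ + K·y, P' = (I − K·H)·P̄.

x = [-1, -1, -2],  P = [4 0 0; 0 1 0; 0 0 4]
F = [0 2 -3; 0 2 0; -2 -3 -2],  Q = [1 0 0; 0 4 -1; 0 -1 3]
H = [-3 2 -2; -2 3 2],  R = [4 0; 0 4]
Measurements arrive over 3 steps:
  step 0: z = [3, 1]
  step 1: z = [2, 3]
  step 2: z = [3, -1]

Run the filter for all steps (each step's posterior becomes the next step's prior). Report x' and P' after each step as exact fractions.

step 0: x̄ = F·x = [4, -2, 9]
step 0: P̄ = F·P·Fᵀ + Q = [41 4 18; 4 8 -7; 18 -7 44]
step 0: y = z − H·x̄ = [37, -3]
step 0: S = H·P̄·Hᵀ + R = [805 44; 44 140]
step 0: K = P̄·Hᵀ·S⁻¹ = [-4911/27691 -10363/55382; 608/27691 409/55382; -5801/27691 31819/110764]
step 0: x' = x̄ + K·y = [-110797/55382, -66999/55382, 42871/110764]
step 0: P' = (I − K·H)·P̄ = [217599/27691 209525/27691 -214103/55382; 209525/27691 210175/27691 -210657/55382; -214103/55382 -210657/55382 267403/110764]
step 1: x̄ = F·x = [-396609/110764, -66999/27691, 189860/27691]
step 1: P̄ = F·P·Fᵀ + Q = [10935959/110764 1472671/27691 -2866997/27691; 1472671/27691 951464/27691 -1705527/27691; -2866997/27691 -1705527/27691 3506393/27691]
step 1: y = z − H·x̄ = [1086573/110764, -587909/55382]
step 1: S = H·P̄·Hᵀ + R = [16465199/110764 -3825049/55382; -3825049/55382 18433071/27691]
step 1: K = P̄·Hᵀ·S⁻¹ = [-150776623/2608006052 -1950947189/5216012104; 354548111/2608006052 -917390887/5216012104; -1372847677/5216012104 4033359989/10432024208]
step 1: x' = x̄ + K·y = [-924651853/5216012104, 4074420817/5216012104, 1774951709/10432024208]
step 1: P' = (I − K·H)·P̄ = [21113835785/2608006052 20212835611/2608006052 -22312729641/5216012104; 20212835611/2608006052 20129517745/2608006052 -21797663787/5216012104; -22312729641/5216012104 -21797663787/5216012104 28834252057/10432024208]
step 2: x̄ = F·x = [10972828141/10432024208, 4074420817/2608006052, -6074455227/2608006052]
step 2: P̄ = F·P·Fᵀ + Q = [1115156507529/10432024208 145911062341/2608006052 -279809419219/2608006052; 145911062341/2608006052 22737523797/652001513 -40160281848/652001513; -279809419219/2608006052 -40160281848/652001513 81199099776/652001513]
step 2: y = z − H·x̄ = [-16976451305/10432024208, 5608112043/5216012104]
step 2: S = H·P̄·Hᵀ + R = [1436013534929/10432024208 -193385962411/5216012104; -193385962411/5216012104 1803174061801/2608006052]
step 2: K = P̄·Hᵀ·S⁻¹ = [-14769558394857/244629822289376 -185944607966411/489259644578752; 32636512428613/244629822289376 -88821793234561/489259644578752; -127835426000375/489259644578752 380963781279755/978519289157504]
step 2: x' = x̄ + K·y = [362770916561507/489259644578752, 562637618689545/489259644578752, -1453459772722019/978519289157504]
step 2: P' = (I − K·H)·P̄ = [2013584278296407/244629822289376 1927390788393957/244629822289376 -2126893024521879/489259644578752; 1927390788393957/244629822289376 1917971281043023/244629822289376 -2076775852810277/489259644578752; -2126893024521879/489259644578752 -2076775852810277/489259644578752 2738469071946583/978519289157504]

step 0: x' = [-110797/55382, -66999/55382, 42871/110764], P' = [217599/27691 209525/27691 -214103/55382; 209525/27691 210175/27691 -210657/55382; -214103/55382 -210657/55382 267403/110764]
step 1: x' = [-924651853/5216012104, 4074420817/5216012104, 1774951709/10432024208], P' = [21113835785/2608006052 20212835611/2608006052 -22312729641/5216012104; 20212835611/2608006052 20129517745/2608006052 -21797663787/5216012104; -22312729641/5216012104 -21797663787/5216012104 28834252057/10432024208]
step 2: x' = [362770916561507/489259644578752, 562637618689545/489259644578752, -1453459772722019/978519289157504], P' = [2013584278296407/244629822289376 1927390788393957/244629822289376 -2126893024521879/489259644578752; 1927390788393957/244629822289376 1917971281043023/244629822289376 -2076775852810277/489259644578752; -2126893024521879/489259644578752 -2076775852810277/489259644578752 2738469071946583/978519289157504]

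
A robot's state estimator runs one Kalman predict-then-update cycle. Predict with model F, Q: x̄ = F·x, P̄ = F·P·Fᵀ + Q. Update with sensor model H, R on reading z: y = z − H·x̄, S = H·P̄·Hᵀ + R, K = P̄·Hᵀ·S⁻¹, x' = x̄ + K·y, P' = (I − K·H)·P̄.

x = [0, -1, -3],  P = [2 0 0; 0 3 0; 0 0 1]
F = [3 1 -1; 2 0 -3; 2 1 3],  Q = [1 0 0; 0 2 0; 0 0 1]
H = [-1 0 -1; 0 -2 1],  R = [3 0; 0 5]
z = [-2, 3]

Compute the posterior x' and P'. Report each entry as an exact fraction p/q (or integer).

x' = [7959/7501, -3710/7501, 4328/7501]
P' = [13369/7501 2648/7501 -1969/7501; 2648/7501 8292/7501 2389/7501; -1969/7501 2389/7501 12118/7501]

x̄ = F·x = [2, 9, -10]
P̄ = F·P·Fᵀ + Q = [23 15 12; 15 19 -1; 12 -1 21]
y = z − H·x̄ = [-10, 31]
S = H·P̄·Hᵀ + R = [71 -5; -5 106]
K = P̄·Hᵀ·S⁻¹ = [-3800/7501 -1453/7501; -1679/7501 -2839/7501; -3383/7501 1468/7501]
x' = x̄ + K·y = [7959/7501, -3710/7501, 4328/7501]
P' = (I − K·H)·P̄ = [13369/7501 2648/7501 -1969/7501; 2648/7501 8292/7501 2389/7501; -1969/7501 2389/7501 12118/7501]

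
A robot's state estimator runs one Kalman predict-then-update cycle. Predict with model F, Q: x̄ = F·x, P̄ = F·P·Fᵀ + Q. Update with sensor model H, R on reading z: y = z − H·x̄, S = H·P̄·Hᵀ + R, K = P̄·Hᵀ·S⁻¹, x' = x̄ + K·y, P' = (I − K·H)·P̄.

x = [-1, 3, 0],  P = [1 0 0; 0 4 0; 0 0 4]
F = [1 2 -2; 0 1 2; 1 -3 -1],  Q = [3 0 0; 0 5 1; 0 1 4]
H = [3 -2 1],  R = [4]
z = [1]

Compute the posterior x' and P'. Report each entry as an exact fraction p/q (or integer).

x' = [2993/555, 493/185, -5474/555]
P' = [8099/555 1899/185 -12467/555; 1899/185 1742/185 -2337/185; -12467/555 -2337/185 23531/555]

x̄ = F·x = [5, 3, -10]
P̄ = F·P·Fᵀ + Q = [36 -8 -15; -8 25 -19; -15 -19 45]
y = z − H·x̄ = [2]
S = H·P̄·Hᵀ + R = [555]
K = P̄·Hᵀ·S⁻¹ = [109/555; -31/185; 38/555]
x' = x̄ + K·y = [2993/555, 493/185, -5474/555]
P' = (I − K·H)·P̄ = [8099/555 1899/185 -12467/555; 1899/185 1742/185 -2337/185; -12467/555 -2337/185 23531/555]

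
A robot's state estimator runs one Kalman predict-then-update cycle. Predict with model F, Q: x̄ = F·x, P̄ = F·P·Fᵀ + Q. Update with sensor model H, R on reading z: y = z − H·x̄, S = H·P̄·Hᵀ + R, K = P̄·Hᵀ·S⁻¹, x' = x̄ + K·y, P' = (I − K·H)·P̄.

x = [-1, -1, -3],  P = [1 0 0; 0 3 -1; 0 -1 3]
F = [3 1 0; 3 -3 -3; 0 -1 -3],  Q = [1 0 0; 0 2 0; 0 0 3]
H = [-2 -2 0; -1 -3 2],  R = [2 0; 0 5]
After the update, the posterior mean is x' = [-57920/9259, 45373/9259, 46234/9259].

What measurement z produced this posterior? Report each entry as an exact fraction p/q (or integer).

z = [3, 1]

x̄ = F·x = [-4, 9, 10]
P̄ = F·P·Fᵀ + Q = [13 3 0; 3 47 24; 0 24 27]
S = H·P̄·Hᵀ + R = [266 236; 236 279]
K = P̄·Hᵀ·S⁻¹ = [-1868/9259 850/9259; -2622/9259 -968/9259; -4572/9259 3270/9259]
x' − x̄ = [-20884/9259, -37958/9259, -46356/9259] = K·y
y = (KᵀK)⁻¹·Kᵀ·(x' − x̄) = [13, 4]
z = y + H·x̄ = [13, 4] + [-10, -3] = [3, 1]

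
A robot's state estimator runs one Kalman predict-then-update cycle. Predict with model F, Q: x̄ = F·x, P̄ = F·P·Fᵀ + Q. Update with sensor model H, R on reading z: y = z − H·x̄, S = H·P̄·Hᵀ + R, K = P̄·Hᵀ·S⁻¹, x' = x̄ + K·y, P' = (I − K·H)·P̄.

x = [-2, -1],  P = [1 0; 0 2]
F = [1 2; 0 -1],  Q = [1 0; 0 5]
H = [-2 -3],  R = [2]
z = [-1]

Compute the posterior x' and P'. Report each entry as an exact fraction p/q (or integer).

x' = [-60/19, 45/19]
P' = [506/57 -332/57; -332/57 230/57]

x̄ = F·x = [-4, 1]
P̄ = F·P·Fᵀ + Q = [10 -4; -4 7]
y = z − H·x̄ = [-6]
S = H·P̄·Hᵀ + R = [57]
K = P̄·Hᵀ·S⁻¹ = [-8/57; -13/57]
x' = x̄ + K·y = [-60/19, 45/19]
P' = (I − K·H)·P̄ = [506/57 -332/57; -332/57 230/57]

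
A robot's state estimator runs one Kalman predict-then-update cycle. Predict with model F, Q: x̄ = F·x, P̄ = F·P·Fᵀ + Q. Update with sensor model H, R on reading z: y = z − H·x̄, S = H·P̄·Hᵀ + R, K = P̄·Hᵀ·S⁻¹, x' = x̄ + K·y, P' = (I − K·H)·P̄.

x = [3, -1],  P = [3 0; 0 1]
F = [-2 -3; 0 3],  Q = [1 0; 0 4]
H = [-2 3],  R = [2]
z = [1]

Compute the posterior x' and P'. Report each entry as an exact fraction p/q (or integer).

x̄ = F·x = [-3, -3]
P̄ = F·P·Fᵀ + Q = [22 -9; -9 13]
y = z − H·x̄ = [4]
S = H·P̄·Hᵀ + R = [315]
K = P̄·Hᵀ·S⁻¹ = [-71/315; 19/105]
x' = x̄ + K·y = [-1229/315, -239/105]
P' = (I − K·H)·P̄ = [1889/315 404/105; 404/105 94/35]

x' = [-1229/315, -239/105]
P' = [1889/315 404/105; 404/105 94/35]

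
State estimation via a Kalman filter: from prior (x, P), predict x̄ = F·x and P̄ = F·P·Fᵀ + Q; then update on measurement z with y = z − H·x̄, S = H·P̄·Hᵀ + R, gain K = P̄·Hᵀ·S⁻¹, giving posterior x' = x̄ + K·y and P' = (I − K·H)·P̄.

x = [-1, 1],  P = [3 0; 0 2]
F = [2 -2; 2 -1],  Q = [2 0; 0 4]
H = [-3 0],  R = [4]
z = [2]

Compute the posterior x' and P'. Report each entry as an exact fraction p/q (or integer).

x̄ = F·x = [-4, -3]
P̄ = F·P·Fᵀ + Q = [22 16; 16 18]
y = z − H·x̄ = [-10]
S = H·P̄·Hᵀ + R = [202]
K = P̄·Hᵀ·S⁻¹ = [-33/101; -24/101]
x' = x̄ + K·y = [-74/101, -63/101]
P' = (I − K·H)·P̄ = [44/101 32/101; 32/101 666/101]

x' = [-74/101, -63/101]
P' = [44/101 32/101; 32/101 666/101]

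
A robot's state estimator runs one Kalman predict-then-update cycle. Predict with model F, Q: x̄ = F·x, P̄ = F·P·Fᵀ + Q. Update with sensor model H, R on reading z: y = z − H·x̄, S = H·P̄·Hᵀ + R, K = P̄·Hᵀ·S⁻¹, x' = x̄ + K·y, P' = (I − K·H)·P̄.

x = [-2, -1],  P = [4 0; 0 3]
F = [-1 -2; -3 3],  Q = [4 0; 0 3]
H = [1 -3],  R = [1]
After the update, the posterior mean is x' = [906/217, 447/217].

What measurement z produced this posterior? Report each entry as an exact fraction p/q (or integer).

x̄ = F·x = [4, 3]
P̄ = F·P·Fᵀ + Q = [20 -6; -6 66]
S = H·P̄·Hᵀ + R = [651]
K = P̄·Hᵀ·S⁻¹ = [38/651; -68/217]
x' − x̄ = [38/217, -204/217] = K·y
y = (KᵀK)⁻¹·Kᵀ·(x' − x̄) = [3]
z = y + H·x̄ = [3] + [-5] = [-2]

z = [-2]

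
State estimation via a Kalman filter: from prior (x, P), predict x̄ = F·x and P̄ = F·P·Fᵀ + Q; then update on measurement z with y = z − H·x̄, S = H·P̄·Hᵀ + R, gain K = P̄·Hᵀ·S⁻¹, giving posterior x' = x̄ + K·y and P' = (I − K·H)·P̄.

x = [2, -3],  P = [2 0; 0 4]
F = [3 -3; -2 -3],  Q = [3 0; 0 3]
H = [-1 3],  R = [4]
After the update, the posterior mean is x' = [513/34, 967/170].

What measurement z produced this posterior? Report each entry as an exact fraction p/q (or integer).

x̄ = F·x = [15, 5]
P̄ = F·P·Fᵀ + Q = [57 24; 24 47]
S = H·P̄·Hᵀ + R = [340]
K = P̄·Hᵀ·S⁻¹ = [3/68; 117/340]
x' − x̄ = [3/34, 117/170] = K·y
y = (KᵀK)⁻¹·Kᵀ·(x' − x̄) = [2]
z = y + H·x̄ = [2] + [0] = [2]

z = [2]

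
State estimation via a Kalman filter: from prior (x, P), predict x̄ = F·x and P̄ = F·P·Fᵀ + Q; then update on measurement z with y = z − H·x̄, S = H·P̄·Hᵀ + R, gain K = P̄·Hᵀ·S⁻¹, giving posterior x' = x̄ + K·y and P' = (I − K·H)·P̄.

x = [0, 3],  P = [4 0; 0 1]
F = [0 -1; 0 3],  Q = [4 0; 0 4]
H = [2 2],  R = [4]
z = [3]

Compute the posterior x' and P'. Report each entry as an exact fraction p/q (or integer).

x' = [-48/13, 72/13]
P' = [61/13 -59/13; -59/13 69/13]

x̄ = F·x = [-3, 9]
P̄ = F·P·Fᵀ + Q = [5 -3; -3 13]
y = z − H·x̄ = [-9]
S = H·P̄·Hᵀ + R = [52]
K = P̄·Hᵀ·S⁻¹ = [1/13; 5/13]
x' = x̄ + K·y = [-48/13, 72/13]
P' = (I − K·H)·P̄ = [61/13 -59/13; -59/13 69/13]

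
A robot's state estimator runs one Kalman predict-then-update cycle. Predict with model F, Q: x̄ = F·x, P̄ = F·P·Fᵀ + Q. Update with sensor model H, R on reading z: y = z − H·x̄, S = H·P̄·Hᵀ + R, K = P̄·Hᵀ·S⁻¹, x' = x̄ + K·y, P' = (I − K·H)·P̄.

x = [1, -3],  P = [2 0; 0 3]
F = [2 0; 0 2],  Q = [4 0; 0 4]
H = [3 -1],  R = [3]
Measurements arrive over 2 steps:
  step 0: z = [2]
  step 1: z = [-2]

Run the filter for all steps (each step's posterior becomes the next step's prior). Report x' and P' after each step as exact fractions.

step 0: x' = [-106/127, -602/127], P' = [228/127 576/127; 576/127 1776/127]
step 1: x' = [-24260/6949, -61348/6949], P' = [47572/6949 136848/6949; 136848/6949 412644/6949]

step 0: x̄ = F·x = [2, -6]
step 0: P̄ = F·P·Fᵀ + Q = [12 0; 0 16]
step 0: y = z − H·x̄ = [-10]
step 0: S = H·P̄·Hᵀ + R = [127]
step 0: K = P̄·Hᵀ·S⁻¹ = [36/127; -16/127]
step 0: x' = x̄ + K·y = [-106/127, -602/127]
step 0: P' = (I − K·H)·P̄ = [228/127 576/127; 576/127 1776/127]
step 1: x̄ = F·x = [-212/127, -1204/127]
step 1: P̄ = F·P·Fᵀ + Q = [1420/127 2304/127; 2304/127 7612/127]
step 1: y = z − H·x̄ = [-822/127]
step 1: S = H·P̄·Hᵀ + R = [6949/127]
step 1: K = P̄·Hᵀ·S⁻¹ = [1956/6949; -700/6949]
step 1: x' = x̄ + K·y = [-24260/6949, -61348/6949]
step 1: P' = (I − K·H)·P̄ = [47572/6949 136848/6949; 136848/6949 412644/6949]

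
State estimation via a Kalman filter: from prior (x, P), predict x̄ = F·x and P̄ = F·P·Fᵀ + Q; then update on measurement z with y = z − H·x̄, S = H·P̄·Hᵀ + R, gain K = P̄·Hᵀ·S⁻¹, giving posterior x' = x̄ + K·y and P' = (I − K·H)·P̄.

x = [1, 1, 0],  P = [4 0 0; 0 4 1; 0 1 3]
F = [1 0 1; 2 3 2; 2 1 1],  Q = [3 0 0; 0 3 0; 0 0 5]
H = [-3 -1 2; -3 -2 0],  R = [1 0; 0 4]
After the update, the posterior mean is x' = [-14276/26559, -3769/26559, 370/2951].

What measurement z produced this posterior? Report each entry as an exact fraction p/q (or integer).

z = [2, 2]

x̄ = F·x = [1, 5, 3]
P̄ = F·P·Fᵀ + Q = [10 17 12; 17 79 39; 12 39 30]
S = H·P̄·Hᵀ + R = [92 173; 173 614]
K = P̄·Hᵀ·S⁻¹ = [-3050/26559 -1909/26559; 4229/26559 -10232/26559; 1168/2951 -877/2951]
x' − x̄ = [-40835/26559, -136564/26559, -8483/2951] = K·y
y = (KᵀK)⁻¹·Kᵀ·(x' − x̄) = [4, 15]
z = y + H·x̄ = [4, 15] + [-2, -13] = [2, 2]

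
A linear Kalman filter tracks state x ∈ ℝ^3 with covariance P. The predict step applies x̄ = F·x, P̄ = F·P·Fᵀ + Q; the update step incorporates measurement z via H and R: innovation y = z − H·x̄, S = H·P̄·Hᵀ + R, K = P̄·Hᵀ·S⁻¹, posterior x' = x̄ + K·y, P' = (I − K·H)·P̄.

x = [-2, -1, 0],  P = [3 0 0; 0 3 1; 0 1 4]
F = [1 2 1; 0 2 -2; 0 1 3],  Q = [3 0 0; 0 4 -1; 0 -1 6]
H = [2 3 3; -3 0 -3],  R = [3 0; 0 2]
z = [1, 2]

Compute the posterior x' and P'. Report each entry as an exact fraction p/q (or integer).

x' = [-290089/195091, 85903/195091, 163259/195091]
P' = [777891/195091 270147/195091 -770025/195091; 270147/195091 199369/195091 -309925/195091; -770025/195091 -309925/195091 805141/195091]

x̄ = F·x = [-4, -2, -1]
P̄ = F·P·Fᵀ + Q = [26 2 25; 2 24 -15; 25 -15 51]
y = z − H·x̄ = [18, -13]
S = H·P̄·Hᵀ + R = [836 -873; -873 1145]
K = P̄·Hᵀ·S⁻¹ = [18716/195091 -11799/195091; 69542/195091 59667/195091; -18134/195091 -52674/195091]
x' = x̄ + K·y = [-290089/195091, 85903/195091, 163259/195091]
P' = (I − K·H)·P̄ = [777891/195091 270147/195091 -770025/195091; 270147/195091 199369/195091 -309925/195091; -770025/195091 -309925/195091 805141/195091]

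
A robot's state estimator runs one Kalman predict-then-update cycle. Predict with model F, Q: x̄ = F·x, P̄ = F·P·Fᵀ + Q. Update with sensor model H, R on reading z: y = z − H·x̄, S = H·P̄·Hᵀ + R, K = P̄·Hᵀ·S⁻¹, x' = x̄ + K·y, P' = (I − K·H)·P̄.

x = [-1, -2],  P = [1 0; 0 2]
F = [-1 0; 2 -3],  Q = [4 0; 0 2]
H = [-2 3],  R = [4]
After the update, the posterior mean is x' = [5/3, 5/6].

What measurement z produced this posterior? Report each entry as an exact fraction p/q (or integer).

z = [-1]

x̄ = F·x = [1, 4]
P̄ = F·P·Fᵀ + Q = [5 -2; -2 24]
S = H·P̄·Hᵀ + R = [264]
K = P̄·Hᵀ·S⁻¹ = [-2/33; 19/66]
x' − x̄ = [2/3, -19/6] = K·y
y = (KᵀK)⁻¹·Kᵀ·(x' − x̄) = [-11]
z = y + H·x̄ = [-11] + [10] = [-1]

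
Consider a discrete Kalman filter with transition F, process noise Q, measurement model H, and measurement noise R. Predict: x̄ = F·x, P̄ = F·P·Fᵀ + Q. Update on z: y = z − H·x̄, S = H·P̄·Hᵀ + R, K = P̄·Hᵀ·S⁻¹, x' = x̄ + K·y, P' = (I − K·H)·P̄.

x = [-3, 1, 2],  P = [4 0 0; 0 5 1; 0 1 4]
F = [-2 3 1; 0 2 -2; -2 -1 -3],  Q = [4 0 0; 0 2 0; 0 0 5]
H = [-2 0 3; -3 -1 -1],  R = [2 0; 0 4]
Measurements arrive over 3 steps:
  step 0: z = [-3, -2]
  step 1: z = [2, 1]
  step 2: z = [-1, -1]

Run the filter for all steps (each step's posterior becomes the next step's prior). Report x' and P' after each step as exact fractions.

step 0: x' = [1670345/749113, -3777802/749113, 360473/749113], P' = [1110108/749113 -3323370/749113 688506/749113; -3323370/749113 12592642/749113 -2193692/749113; 688506/749113 -2193692/749113 590750/749113]
step 1: x' = [-32333748917/35112964399, 56156715752/35112964399, 1702504804/35112964399], P' = [16562694198/35112964399 -27545264081/35112964399 8869825313/35112964399; -27545264081/35112964399 253809254045/70225928798 -36859710953/70225928798; 8869825313/35112964399 -36859710953/70225928798 24312967781/70225928798]
step 2: x' = [302401430732514/482314736838337, -399188204360146/482314736838337, 37841898450225/482314736838337], P' = [680849365915964/1446944210515011 -374223194148974/482314736838337 364422787437338/1446944210515011; -374223194148974/482314736838337 1710908833199064/482314736838337 -250256508664562/482314736838337; 364422787437338/1446944210515011 -250256508664562/482314736838337 500201004895964/1446944210515011]

step 0: x̄ = F·x = [11, -2, -1]
step 0: P̄ = F·P·Fᵀ + Q = [75 18 -21; 18 30 10; -21 10 68]
step 0: y = z − H·x̄ = [22, 28]
step 0: S = H·P̄·Hᵀ + R = [1166 399; 399 779]
step 0: K = P̄·Hᵀ·S⁻¹ = [-4071/39427 -173865/749113; 1728/39427 -107210/749113; 10401/39427 -115644/749113]
step 0: x' = x̄ + K·y = [1670345/749113, -3777802/749113, 360473/749113]
step 0: P' = (I − K·H)·P̄ = [1110108/749113 -3323370/749113 688506/749113; -3323370/749113 12592642/749113 -2193692/749113; 688506/749113 -2193692/749113 590750/749113]
step 1: x̄ = F·x = [-14313623/749113, -8276550/749113, -644307/749113]
step 1: P̄ = F·P·Fᵀ + Q = [145325676/749113 99196624/749113 2874680/749113; 99196624/749113 71781330/749113 3181488/749113; 2874680/749113 3181488/749113 7901829/749113]
step 1: y = z − H·x̄ = [-25196099/749113, -51112613/749113]
step 1: S = H·P̄·Hᵀ + R = [619421231/749113 1016974593/749113; 1016974593/749113 2009401495/749113]
step 1: K = P̄·Hᵀ·S⁻¹ = [-6515912457/70225928798 -15506321913/70225928798; -398076535/140451857596 -25838979303/140451857596; 37459602091/140451857596 -20336104353/140451857596]
step 1: x' = x̄ + K·y = [-32333748917/35112964399, 56156715752/35112964399, 1702504804/35112964399]
step 1: P' = (I − K·H)·P̄ = [16562694198/35112964399 -27545264081/35112964399 8869825313/35112964399; -27545264081/35112964399 253809254045/70225928798 -36859710953/70225928798; 8869825313/35112964399 -36859710953/70225928798 24312967781/70225928798]
step 2: x̄ = F·x = [234840149894/35112964399, 108908421896/35112964399, 3403267670/35112964399]
step 2: P̄ = F·P·Fᵀ + Q = [1545485496342/35112964399 956494573836/35112964399 -20973643606/35112964399; 956494573836/35112964399 773909216262/35112964399 38509428780/35112964399; -20973643606/35112964399 38509428780/35112964399 363806295397/35112964399]
step 2: y = z − H·x̄ = [424357532379/35112964399, 781719174849/35112964399]
step 2: S = H·P̄·Hᵀ + R = [9778108296011/35112964399 10125770458435/35112964399; 10125770458435/35112964399 20877681275273/35112964399]
step 2: K = P̄·Hᵀ·S⁻¹ = [-134215184759957/1446944210515011 -321075325684577/1446944210515011; -1161568847869/482314736838337 -84495685521895/482314736838337; 385878719906608/1446944210515011 -210674960303573/1446944210515011]
step 2: x' = x̄ + K·y = [302401430732514/482314736838337, -399188204360146/482314736838337, 37841898450225/482314736838337]
step 2: P' = (I − K·H)·P̄ = [680849365915964/1446944210515011 -374223194148974/482314736838337 364422787437338/1446944210515011; -374223194148974/482314736838337 1710908833199064/482314736838337 -250256508664562/482314736838337; 364422787437338/1446944210515011 -250256508664562/482314736838337 500201004895964/1446944210515011]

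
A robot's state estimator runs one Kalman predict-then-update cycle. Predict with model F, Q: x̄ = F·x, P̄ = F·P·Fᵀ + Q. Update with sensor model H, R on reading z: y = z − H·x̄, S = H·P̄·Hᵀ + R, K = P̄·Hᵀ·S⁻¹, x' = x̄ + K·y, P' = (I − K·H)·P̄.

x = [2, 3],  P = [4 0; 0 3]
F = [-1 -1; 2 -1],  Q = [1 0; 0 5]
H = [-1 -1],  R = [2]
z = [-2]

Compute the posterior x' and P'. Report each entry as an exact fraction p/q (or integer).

x̄ = F·x = [-5, 1]
P̄ = F·P·Fᵀ + Q = [8 -5; -5 24]
y = z − H·x̄ = [-6]
S = H·P̄·Hᵀ + R = [24]
K = P̄·Hᵀ·S⁻¹ = [-1/8; -19/24]
x' = x̄ + K·y = [-17/4, 23/4]
P' = (I − K·H)·P̄ = [61/8 -59/8; -59/8 215/24]

x' = [-17/4, 23/4]
P' = [61/8 -59/8; -59/8 215/24]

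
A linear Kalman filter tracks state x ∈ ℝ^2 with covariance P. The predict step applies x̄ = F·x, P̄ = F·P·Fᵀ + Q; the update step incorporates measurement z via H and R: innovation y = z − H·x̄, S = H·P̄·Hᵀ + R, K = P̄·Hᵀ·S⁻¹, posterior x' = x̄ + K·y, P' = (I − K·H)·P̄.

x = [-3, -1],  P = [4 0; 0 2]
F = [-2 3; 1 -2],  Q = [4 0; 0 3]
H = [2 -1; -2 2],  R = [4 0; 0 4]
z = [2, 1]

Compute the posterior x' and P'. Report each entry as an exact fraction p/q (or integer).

x' = [770/793, 792/793]
P' = [1002/793 940/793; 940/793 1420/793]

x̄ = F·x = [3, -1]
P̄ = F·P·Fᵀ + Q = [38 -20; -20 15]
y = z − H·x̄ = [-5, 9]
S = H·P̄·Hᵀ + R = [251 -302; -302 376]
K = P̄·Hᵀ·S⁻¹ = [266/793 -31/793; 115/793 240/793]
x' = x̄ + K·y = [770/793, 792/793]
P' = (I − K·H)·P̄ = [1002/793 940/793; 940/793 1420/793]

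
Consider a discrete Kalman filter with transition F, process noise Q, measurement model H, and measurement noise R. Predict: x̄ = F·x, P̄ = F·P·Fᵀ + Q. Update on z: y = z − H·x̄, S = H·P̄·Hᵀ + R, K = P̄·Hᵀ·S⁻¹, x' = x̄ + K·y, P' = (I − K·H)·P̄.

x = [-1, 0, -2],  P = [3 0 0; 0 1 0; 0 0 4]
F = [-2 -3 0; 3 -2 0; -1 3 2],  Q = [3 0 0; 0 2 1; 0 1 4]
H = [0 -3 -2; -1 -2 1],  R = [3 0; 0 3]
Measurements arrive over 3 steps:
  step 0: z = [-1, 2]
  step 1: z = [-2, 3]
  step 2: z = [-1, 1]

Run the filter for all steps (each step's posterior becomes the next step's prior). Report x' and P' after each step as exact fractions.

step 0: x̄ = F·x = [2, -3, -3]
step 0: P̄ = F·P·Fᵀ + Q = [24 -12 -3; -12 33 -14; -3 -14 32]
step 0: y = z − H·x̄ = [-16, 1]
step 0: S = H·P̄·Hᵀ + R = [260 78; 78 205]
step 0: K = P̄·Hᵀ·S⁻¹ = [2211/11804 -39/454; -9251/47216 -467/1816; -589/2951 87/227]
step 0: x' = x̄ + K·y = [-6391/5902, -2887/23608, 1702/2951]
step 0: P' = (I − K·H)·P̄ = [46848/2951 -53619/11804 19278/2951; -53619/11804 75651/47216 -6225/2951; 19278/2951 -6225/2951 10221/2951]
step 1: x̄ = F·x = [59789/23608, -35459/11804, 3395/1816]
step 1: P̄ = F·P·Fᵀ + Q = [1247067/47216 -1485561/23608 63501/3632; -1485561/23608 2429215/11804 -106367/1816; 63501/3632 -106367/1816 87023/3632]
step 1: y = z − H·x̄ = [-42925/5902, -27679/11804]
step 1: S = H·P̄·Hᵀ + R = [3683255/2951 5751335/5902; 5751335/5902 9728527/11804]
step 1: K = P̄·Hᵀ·S⁻¹ = [3785367/23337779 -2329575/46675558; -182310137/933511160 -24570703/93351116; -22337198/116688895 17565327/46675558]
step 1: x' = x̄ + K·y = [68610239/46675558, -180432431/186702232, 111054013/46675558]
step 1: P' = (I − K·H)·P̄ = [681428547/93351116 -98594757/46675558 273072069/93351116; -98594757/46675558 852137553/933511160 -251185281/233377790; 273072069/93351116 -251185281/233377790 887579031/466755580]
step 2: x̄ = F·x = [-7584619/186702232, 592093865/93351116, 72693855/186702232]
step 2: P̄ = F·P·Fᵀ + Q = [14064171657/933511160 -12956705901/466755580 6980582367/933511160; -12956705901/466755580 45133441721/466755580 -3238716059/116688895; 6980582367/933511160 -3238716059/116688895 14169794927/933511160]
step 2: y = z − H·x̄ = [877812167/46675558, 1237399609/93351116]
step 2: S = H·P̄·Hᵀ + R = [280482461251/466755580 211786455827/466755580; 211786455827/466755580 189063067889/466755580]
step 2: K = P̄·Hᵀ·S⁻¹ = [140059521753/886851471562 -4104293081367/70061266253398; -85899447392/443425735781 -9123128910283/35030633126699; -171368173259/886851471562 26098667995887/70061266253398]
step 2: x' = x̄ + K·y = [6418738659449/2981330478868, -560979477812/745332619717, 5047610020079/2981330478868]
step 2: P' = (I − K·H)·P̄ = [992589306313137/140122532506796 -71511261034314/35030633126699 395873459550423/140122532506796; -71511261034314/35030633126699 31159923508890/35030633126699 -36560800747383/35030633126699; 395873459550423/140122532506796 -36560800747383/35030633126699 259979061546681/140122532506796]

step 0: x' = [-6391/5902, -2887/23608, 1702/2951], P' = [46848/2951 -53619/11804 19278/2951; -53619/11804 75651/47216 -6225/2951; 19278/2951 -6225/2951 10221/2951]
step 1: x' = [68610239/46675558, -180432431/186702232, 111054013/46675558], P' = [681428547/93351116 -98594757/46675558 273072069/93351116; -98594757/46675558 852137553/933511160 -251185281/233377790; 273072069/93351116 -251185281/233377790 887579031/466755580]
step 2: x' = [6418738659449/2981330478868, -560979477812/745332619717, 5047610020079/2981330478868], P' = [992589306313137/140122532506796 -71511261034314/35030633126699 395873459550423/140122532506796; -71511261034314/35030633126699 31159923508890/35030633126699 -36560800747383/35030633126699; 395873459550423/140122532506796 -36560800747383/35030633126699 259979061546681/140122532506796]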